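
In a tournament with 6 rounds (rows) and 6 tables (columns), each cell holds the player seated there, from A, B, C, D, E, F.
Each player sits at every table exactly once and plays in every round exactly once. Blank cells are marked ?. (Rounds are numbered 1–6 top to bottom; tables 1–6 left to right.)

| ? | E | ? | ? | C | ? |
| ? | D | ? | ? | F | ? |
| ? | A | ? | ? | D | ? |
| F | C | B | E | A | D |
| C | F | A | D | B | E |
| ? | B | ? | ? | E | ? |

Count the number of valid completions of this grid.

Round 1, table 1: eliminating its round and table leaves {A, B, D}.
Round 1, table 3: eliminating its round and table leaves {D, F}.
Round 1, table 4: eliminating its round and table leaves {A, B, F}.
Round 1, table 6: eliminating its round and table leaves {A, B, F}.
Round 2, table 1: eliminating its round and table leaves {A, B, E}.
Round 2, table 3: eliminating its round and table leaves {C, E}.
Round 2, table 4: eliminating its round and table leaves {A, B, C}.
Round 2, table 6: eliminating its round and table leaves {A, B, C}.
Round 3, table 1: eliminating its round and table leaves {B, E}.
Round 3, table 3: eliminating its round and table leaves {C, E, F}.
Round 3, table 4: eliminating its round and table leaves {B, C, F}.
Round 3, table 6: eliminating its round and table leaves {B, C, F}.
Round 6, table 1: eliminating its round and table leaves {A, D}.
Round 6, table 3: eliminating its round and table leaves {C, D, F}.
Round 6, table 4: eliminating its round and table leaves {A, C, F}.
Round 6, table 6: eliminating its round and table leaves {A, C, F}.
Enumerating the assignments across these blanks that avoid any round or table repeat gives 20 completions.

20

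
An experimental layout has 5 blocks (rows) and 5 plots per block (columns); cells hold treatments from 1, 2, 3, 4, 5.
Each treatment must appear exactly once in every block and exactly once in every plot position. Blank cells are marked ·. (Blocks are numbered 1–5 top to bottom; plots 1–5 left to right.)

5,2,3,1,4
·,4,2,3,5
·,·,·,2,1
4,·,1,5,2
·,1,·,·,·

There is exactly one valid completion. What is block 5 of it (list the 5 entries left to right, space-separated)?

Block 5, plot 4: block 5 has {1} and plot 4 has {1, 2, 3, 5}, leaving only 4.
Block 5, plot 3: block 5 has {1, 4} and plot 3 has {1, 2, 3}, leaving only 5.
Block 5, plot 5: block 5 has {1, 4, 5} and plot 5 has {1, 2, 4, 5}, leaving only 3.
Block 5, plot 1: block 5 has {1, 3, 4, 5} and plot 1 has {4, 5}, leaving only 2.
So block 5 reads: 2 1 5 4 3.

2 1 5 4 3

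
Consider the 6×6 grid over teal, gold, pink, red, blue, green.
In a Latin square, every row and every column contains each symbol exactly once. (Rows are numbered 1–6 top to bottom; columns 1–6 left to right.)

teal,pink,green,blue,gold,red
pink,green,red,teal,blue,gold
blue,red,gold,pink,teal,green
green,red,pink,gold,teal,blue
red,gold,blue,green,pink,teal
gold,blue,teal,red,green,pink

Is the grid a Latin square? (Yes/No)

Every row is a permutation, but column 5 contains teal twice (at rows 3 and 4).

No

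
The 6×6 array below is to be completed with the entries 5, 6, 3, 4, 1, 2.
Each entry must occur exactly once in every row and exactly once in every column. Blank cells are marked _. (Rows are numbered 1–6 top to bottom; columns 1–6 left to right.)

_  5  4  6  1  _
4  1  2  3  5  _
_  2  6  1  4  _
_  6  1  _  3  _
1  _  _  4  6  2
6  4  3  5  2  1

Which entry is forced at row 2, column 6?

6

Row 2 already has {5, 3, 4, 1, 2} and column 6 already has {1, 2}, so row 2, column 6 must be 6.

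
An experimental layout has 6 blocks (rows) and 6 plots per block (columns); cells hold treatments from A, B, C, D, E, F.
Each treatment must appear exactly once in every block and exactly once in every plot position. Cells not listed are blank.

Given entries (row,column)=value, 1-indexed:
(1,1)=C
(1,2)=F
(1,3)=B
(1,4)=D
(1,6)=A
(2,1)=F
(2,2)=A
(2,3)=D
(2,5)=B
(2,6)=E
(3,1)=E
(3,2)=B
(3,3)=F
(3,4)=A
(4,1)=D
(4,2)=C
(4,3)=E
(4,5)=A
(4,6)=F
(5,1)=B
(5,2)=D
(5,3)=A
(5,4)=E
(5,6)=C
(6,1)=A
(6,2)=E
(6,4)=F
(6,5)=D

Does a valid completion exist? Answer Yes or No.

Yes

No block or plot among the givens repeats a symbol, and propagating forced cells runs into no contradiction.
One valid completion exists (for instance, C F B D E A / F A D C B E / E B F A C D / D C E B A F / B D A E F C / A E C F D B).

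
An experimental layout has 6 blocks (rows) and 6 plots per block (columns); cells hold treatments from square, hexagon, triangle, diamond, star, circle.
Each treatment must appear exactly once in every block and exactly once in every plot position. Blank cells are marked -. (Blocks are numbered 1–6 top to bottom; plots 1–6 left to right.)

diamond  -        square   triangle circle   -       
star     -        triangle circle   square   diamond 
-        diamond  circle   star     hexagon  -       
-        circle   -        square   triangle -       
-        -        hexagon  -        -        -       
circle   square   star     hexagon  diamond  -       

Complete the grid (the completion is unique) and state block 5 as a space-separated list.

square triangle hexagon diamond star circle

Block 5, plot 4: block 5 has {hexagon} and plot 4 has {square, hexagon, triangle, star, circle}, leaving only diamond.
Block 5, plot 5: block 5 has {hexagon, diamond} and plot 5 has {square, hexagon, triangle, diamond, circle}, leaving only star.
Block 5, plot 2: block 5 has {hexagon, diamond, star} and plot 2 has {square, diamond, circle}, leaving only triangle.
Block 5, plot 1: block 5 has {hexagon, triangle, diamond, star} and plot 1 has {diamond, star, circle}, leaving only square.
Block 5, plot 6: block 5 has {square, hexagon, triangle, diamond, star} and plot 6 has {diamond}, leaving only circle.
So block 5 reads: square triangle hexagon diamond star circle.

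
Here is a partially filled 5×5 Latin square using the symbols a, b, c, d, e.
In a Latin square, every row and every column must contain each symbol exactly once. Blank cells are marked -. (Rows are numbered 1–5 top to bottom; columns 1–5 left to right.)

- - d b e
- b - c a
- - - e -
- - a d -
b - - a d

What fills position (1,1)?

c

Row 2, column 3: row 2 has {a, b, c} and column 3 has {a, d}, leaving only e.
Row 2, column 1: row 2 has {a, b, c, e} and column 1 has {b}, leaving only d.
Row 5, column 3: row 5 has {a, b, d} and column 3 has {a, d, e}, leaving only c.
Row 3, column 3: row 3 has {e} and column 3 has {a, c, d, e}, leaving only b.
Row 3, column 5: row 3 has {b, e} and column 5 has {a, d, e}, leaving only c.
Row 3, column 1: row 3 has {b, c, e} and column 1 has {b, d}, leaving only a.
Row 1 already has {b, d, e} and column 1 already has {a, b, d}, so row 1, column 1 must be c.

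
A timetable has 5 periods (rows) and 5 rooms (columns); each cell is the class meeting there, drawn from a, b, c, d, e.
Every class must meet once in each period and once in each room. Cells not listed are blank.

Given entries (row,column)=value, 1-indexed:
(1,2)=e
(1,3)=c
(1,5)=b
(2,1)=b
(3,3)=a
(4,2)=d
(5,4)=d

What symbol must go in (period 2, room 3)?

d

Period 1, room 4: period 1 has {b, c, e} and room 4 has {d}, leaving only a.
Period 1, room 1: period 1 has {a, b, c, e} and room 1 has {b}, leaving only d.
Period 2, room 3 is narrowed to {d, e}.
If it were e, then period 5, room 3 would be left with no valid symbol.
So period 2, room 3 must be d.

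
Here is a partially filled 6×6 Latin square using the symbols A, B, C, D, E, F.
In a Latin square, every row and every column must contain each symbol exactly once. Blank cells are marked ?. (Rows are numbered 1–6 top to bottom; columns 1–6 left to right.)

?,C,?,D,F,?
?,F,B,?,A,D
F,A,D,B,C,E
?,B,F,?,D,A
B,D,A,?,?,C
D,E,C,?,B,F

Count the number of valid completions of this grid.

Row 1, column 1: eliminating its row and column leaves {A, E}.
Row 1, column 3: eliminating its row and column leaves {E}.
Row 1, column 6: eliminating its row and column leaves {B}.
Row 2, column 1: eliminating its row and column leaves {C, E}.
Row 2, column 4: eliminating its row and column leaves {C, E}.
Row 4, column 1: eliminating its row and column leaves {C, E}.
Row 4, column 4: eliminating its row and column leaves {C, E}.
Row 5, column 4: eliminating its row and column leaves {E, F}.
Row 5, column 5: eliminating its row and column leaves {E}.
Row 6, column 4: eliminating its row and column leaves {A}.
Enumerating the assignments across these blanks that avoid any row or column repeat gives 2 completions.

2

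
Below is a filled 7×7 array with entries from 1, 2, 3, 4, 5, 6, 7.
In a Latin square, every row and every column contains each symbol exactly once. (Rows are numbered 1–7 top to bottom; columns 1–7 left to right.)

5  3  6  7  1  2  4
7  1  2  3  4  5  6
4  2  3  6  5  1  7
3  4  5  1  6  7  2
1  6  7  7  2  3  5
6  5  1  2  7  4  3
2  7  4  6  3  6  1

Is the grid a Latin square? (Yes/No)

Row 7 contains 6 twice (at columns 4 and 6); row 5 is also not a permutation.

No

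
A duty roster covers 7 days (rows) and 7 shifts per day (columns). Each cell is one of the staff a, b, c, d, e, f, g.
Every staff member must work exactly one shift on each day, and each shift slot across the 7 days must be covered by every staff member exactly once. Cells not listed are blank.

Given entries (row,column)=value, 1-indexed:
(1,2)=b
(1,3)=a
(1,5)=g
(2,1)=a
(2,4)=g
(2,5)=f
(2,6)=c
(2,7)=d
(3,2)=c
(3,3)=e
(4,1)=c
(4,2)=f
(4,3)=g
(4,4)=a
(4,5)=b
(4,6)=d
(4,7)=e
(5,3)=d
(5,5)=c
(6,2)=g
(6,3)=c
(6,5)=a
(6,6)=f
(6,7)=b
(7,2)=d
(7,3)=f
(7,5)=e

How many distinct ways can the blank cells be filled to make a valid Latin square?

Day 1, shift 1: eliminating its day and shift leaves {d, e, f}.
Day 1, shift 4: eliminating its day and shift leaves {c, d, e, f}.
Day 1, shift 6: eliminating its day and shift leaves {e}.
Day 1, shift 7: eliminating its day and shift leaves {c, f}.
Day 2, shift 2: eliminating its day and shift leaves {e}.
Day 2, shift 3: eliminating its day and shift leaves {b}.
Day 3, shift 1: eliminating its day and shift leaves {b, d, f, g}.
Day 3, shift 4: eliminating its day and shift leaves {b, d, f}.
Day 3, shift 5: eliminating its day and shift leaves {d}.
Day 3, shift 6: eliminating its day and shift leaves {a, b, g}.
Day 3, shift 7: eliminating its day and shift leaves {a, f, g}.
Day 5, shift 1: eliminating its day and shift leaves {b, e, f, g}.
Day 5, shift 2: eliminating its day and shift leaves {a, e}.
Day 5, shift 4: eliminating its day and shift leaves {b, e, f}.
Day 5, shift 6: eliminating its day and shift leaves {a, b, e, g}.
Day 5, shift 7: eliminating its day and shift leaves {a, f, g}.
Day 6, shift 1: eliminating its day and shift leaves {d, e}.
Day 6, shift 4: eliminating its day and shift leaves {d, e}.
Day 7, shift 1: eliminating its day and shift leaves {b, g}.
Day 7, shift 4: eliminating its day and shift leaves {b, c}.
Day 7, shift 6: eliminating its day and shift leaves {a, b, g}.
Day 7, shift 7: eliminating its day and shift leaves {a, c, g}.
Enumerating the assignments across these blanks that avoid any day or shift repeat gives 8 completions.

8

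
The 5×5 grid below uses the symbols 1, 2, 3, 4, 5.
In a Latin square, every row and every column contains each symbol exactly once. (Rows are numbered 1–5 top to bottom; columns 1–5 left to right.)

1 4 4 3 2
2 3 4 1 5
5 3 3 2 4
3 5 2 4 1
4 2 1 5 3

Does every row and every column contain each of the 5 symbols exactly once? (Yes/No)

No

Row 1 contains 4 twice (at columns 2 and 3); row 3 is also not a permutation.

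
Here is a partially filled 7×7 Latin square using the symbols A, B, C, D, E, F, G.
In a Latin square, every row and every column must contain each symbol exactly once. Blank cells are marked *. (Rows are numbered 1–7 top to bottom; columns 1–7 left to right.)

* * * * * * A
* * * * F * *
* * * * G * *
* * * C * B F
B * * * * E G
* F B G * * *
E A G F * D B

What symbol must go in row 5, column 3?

F

Row 7, column 5: row 7 has {A, B, D, E, F, G} and column 5 has {F, G}, leaving only C.
Row 5, column 3 is narrowed to {A, C, D, F}.
If it were A, then row 5, column 5 would be left with no valid symbol.
If it were C, then row 5, column 5 would be left with no valid symbol.
If it were D, then row 5, column 5 would be left with no valid symbol.
So row 5, column 3 must be F.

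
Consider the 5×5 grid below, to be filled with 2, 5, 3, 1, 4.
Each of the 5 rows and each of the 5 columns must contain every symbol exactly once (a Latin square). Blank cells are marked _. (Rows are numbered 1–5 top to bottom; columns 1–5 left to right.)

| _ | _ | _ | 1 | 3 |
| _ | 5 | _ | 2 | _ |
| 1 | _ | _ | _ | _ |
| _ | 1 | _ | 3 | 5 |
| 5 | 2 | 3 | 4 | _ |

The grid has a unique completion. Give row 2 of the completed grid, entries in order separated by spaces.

Row 1, column 2: row 1 has {3, 1} and column 2 has {2, 5, 1}, leaving only 4.
Row 1, column 1: row 1 has {3, 1, 4} and column 1 has {5, 1}, leaving only 2.
Row 1, column 3: row 1 has {2, 3, 1, 4} and column 3 has {3}, leaving only 5.
Row 3, column 2: row 3 has {1} and column 2 has {2, 5, 1, 4}, leaving only 3.
Row 3, column 4: row 3 has {3, 1} and column 4 has {2, 3, 1, 4}, leaving only 5.
Row 4, column 1: row 4 has {5, 3, 1} and column 1 has {2, 5, 1}, leaving only 4.
Row 2, column 1: row 2 has {2, 5} and column 1 has {2, 5, 1, 4}, leaving only 3.
Row 4, column 3: row 4 has {5, 3, 1, 4} and column 3 has {5, 3}, leaving only 2.
Row 3, column 3: row 3 has {5, 3, 1} and column 3 has {2, 5, 3}, leaving only 4.
Row 2, column 3: row 2 has {2, 5, 3} and column 3 has {2, 5, 3, 4}, leaving only 1.
Row 2, column 5: row 2 has {2, 5, 3, 1} and column 5 has {5, 3}, leaving only 4.
So row 2 reads: 3 5 1 2 4.

3 5 1 2 4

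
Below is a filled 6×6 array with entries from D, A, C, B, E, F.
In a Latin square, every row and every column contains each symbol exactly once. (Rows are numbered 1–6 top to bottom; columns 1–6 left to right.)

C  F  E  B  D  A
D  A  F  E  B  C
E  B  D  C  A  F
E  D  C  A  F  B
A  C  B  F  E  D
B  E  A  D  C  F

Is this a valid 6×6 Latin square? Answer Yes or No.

No

Every row is a permutation, but column 1 contains E twice (at rows 3 and 4).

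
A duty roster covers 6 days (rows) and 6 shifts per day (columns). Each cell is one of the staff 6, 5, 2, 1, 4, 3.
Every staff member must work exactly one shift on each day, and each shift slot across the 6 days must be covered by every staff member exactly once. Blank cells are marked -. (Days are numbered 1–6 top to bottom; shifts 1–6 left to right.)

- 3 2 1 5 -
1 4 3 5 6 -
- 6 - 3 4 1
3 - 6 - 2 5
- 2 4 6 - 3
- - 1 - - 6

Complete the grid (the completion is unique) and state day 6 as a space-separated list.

4 5 1 2 3 6

Day 6, shift 2: day 6 has {6, 1} and shift 2 has {6, 2, 4, 3}, leaving only 5.
Day 6, shift 5: day 6 has {6, 5, 1} and shift 5 has {6, 5, 2, 4}, leaving only 3.
Day 1, shift 6: day 1 has {5, 2, 1, 3} and shift 6 has {6, 5, 1, 3}, leaving only 4.
Day 1, shift 1: day 1 has {5, 2, 1, 4, 3} and shift 1 has {1, 3}, leaving only 6.
Day 2, shift 6: day 2 has {6, 5, 1, 4, 3} and shift 6 has {6, 5, 1, 4, 3}, leaving only 2.
Day 3, shift 3: day 3 has {6, 1, 4, 3} and shift 3 has {6, 2, 1, 4, 3}, leaving only 5.
Day 3, shift 1: day 3 has {6, 5, 1, 4, 3} and shift 1 has {6, 1, 3}, leaving only 2.
Day 6, shift 1: day 6 has {6, 5, 1, 3} and shift 1 has {6, 2, 1, 3}, leaving only 4.
Day 6, shift 4: day 6 has {6, 5, 1, 4, 3} and shift 4 has {6, 5, 1, 3}, leaving only 2.
So day 6 reads: 4 5 1 2 3 6.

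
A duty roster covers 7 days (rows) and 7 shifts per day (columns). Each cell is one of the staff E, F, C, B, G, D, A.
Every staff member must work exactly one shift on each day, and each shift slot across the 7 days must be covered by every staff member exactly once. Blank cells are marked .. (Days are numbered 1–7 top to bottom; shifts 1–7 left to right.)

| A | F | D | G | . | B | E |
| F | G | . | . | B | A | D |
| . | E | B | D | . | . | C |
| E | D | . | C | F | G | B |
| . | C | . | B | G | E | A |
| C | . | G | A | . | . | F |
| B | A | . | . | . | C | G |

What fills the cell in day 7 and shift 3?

E

Day 1, shift 5: day 1 has {E, F, B, G, D, A} and shift 5 has {F, B, G}, leaving only C.
Day 2, shift 4: day 2 has {F, B, G, D, A} and shift 4 has {C, B, G, D, A}, leaving only E.
Day 2, shift 3: day 2 has {E, F, B, G, D, A} and shift 3 has {B, G, D}, leaving only C.
Day 3, shift 1: day 3 has {E, C, B, D} and shift 1 has {E, F, C, B, A}, leaving only G.
Day 3, shift 5: day 3 has {E, C, B, G, D} and shift 5 has {F, C, B, G}, leaving only A.
Day 3, shift 6: day 3 has {E, C, B, G, D, A} and shift 6 has {E, C, B, G, A}, leaving only F.
Day 4, shift 3: day 4 has {E, F, C, B, G, D} and shift 3 has {C, B, G, D}, leaving only A.
Day 5, shift 1: day 5 has {E, C, B, G, A} and shift 1 has {E, F, C, B, G, A}, leaving only D.
Day 5, shift 3: day 5 has {E, C, B, G, D, A} and shift 3 has {C, B, G, D, A}, leaving only F.
Day 7 already has {C, B, G, A} and shift 3 already has {F, C, B, G, D, A}, so day 7, shift 3 must be E.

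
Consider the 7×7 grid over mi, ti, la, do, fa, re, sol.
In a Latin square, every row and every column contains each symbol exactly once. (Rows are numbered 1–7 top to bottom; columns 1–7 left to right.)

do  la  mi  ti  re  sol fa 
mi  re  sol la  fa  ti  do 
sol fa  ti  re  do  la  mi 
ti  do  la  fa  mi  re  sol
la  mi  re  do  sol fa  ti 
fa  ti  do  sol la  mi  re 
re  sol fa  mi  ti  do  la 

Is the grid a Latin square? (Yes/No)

Yes

Each row is a permutation of the 7 symbols, and so is each column.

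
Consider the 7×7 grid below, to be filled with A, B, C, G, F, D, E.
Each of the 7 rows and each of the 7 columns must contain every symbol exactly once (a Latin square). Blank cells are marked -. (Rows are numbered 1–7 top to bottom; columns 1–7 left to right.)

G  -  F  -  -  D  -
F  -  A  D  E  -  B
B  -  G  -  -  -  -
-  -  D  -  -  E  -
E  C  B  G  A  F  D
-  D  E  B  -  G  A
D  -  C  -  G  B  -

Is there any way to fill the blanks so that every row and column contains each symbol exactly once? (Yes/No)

Yes

No row or column among the givens repeats a symbol, and propagating forced cells runs into no contradiction.
One valid completion exists (for instance, G A F C B D E / F G A D E C B / B F G E D A C / A B D F C E G / E C B G A F D / C D E B F G A / D E C A G B F).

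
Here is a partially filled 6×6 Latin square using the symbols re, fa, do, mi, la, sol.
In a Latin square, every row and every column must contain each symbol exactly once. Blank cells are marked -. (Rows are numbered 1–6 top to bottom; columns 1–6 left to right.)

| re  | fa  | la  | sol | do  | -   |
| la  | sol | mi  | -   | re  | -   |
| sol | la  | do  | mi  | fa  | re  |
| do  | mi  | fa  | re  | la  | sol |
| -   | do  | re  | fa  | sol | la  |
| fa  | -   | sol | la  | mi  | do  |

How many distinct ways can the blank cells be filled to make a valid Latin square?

1

Row 1, column 6: eliminating its row and column leaves {mi}.
Row 2, column 4: eliminating its row and column leaves {do}.
Row 2, column 6: eliminating its row and column leaves {fa}.
Row 5, column 1: eliminating its row and column leaves {mi}.
Row 6, column 2: eliminating its row and column leaves {re}.
Only one assignment across all blanks avoids any row or column repeat, giving 1 completion.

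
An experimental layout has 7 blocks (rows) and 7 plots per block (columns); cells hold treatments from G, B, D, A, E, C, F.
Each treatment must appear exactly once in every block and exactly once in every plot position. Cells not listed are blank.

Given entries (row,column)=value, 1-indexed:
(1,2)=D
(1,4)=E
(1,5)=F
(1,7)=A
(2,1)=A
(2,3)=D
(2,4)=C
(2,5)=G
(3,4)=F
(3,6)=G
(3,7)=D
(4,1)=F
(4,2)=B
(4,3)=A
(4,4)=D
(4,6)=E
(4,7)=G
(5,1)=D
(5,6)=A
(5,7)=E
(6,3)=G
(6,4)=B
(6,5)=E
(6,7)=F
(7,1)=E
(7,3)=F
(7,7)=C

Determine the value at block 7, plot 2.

G

Block 2, plot 7: block 2 has {G, D, A, C} and plot 7 has {G, D, A, E, C, F}, leaving only B.
Block 2, plot 6: block 2 has {G, B, D, A, C} and plot 6 has {G, A, E}, leaving only F.
Block 2, plot 2: block 2 has {G, B, D, A, C, F} and plot 2 has {B, D}, leaving only E.
Block 4, plot 5: block 4 has {G, B, D, A, E, F} and plot 5 has {G, E, F}, leaving only C.
Block 5, plot 4: block 5 has {D, A, E} and plot 4 has {B, D, E, C, F}, leaving only G.
Block 5, plot 5: block 5 has {G, D, A, E} and plot 5 has {G, E, C, F}, leaving only B.
Block 3, plot 5: block 3 has {G, D, F} and plot 5 has {G, B, E, C, F}, leaving only A.
Block 3, plot 2: block 3 has {G, D, A, F} and plot 2 has {B, D, E}, leaving only C.
Block 3, plot 1: block 3 has {G, D, A, C, F} and plot 1 has {D, A, E, F}, leaving only B.
Block 3, plot 3: block 3 has {G, B, D, A, C, F} and plot 3 has {G, D, A, F}, leaving only E.
Block 5, plot 2: block 5 has {G, B, D, A, E} and plot 2 has {B, D, E, C}, leaving only F.
Block 5, plot 3: block 5 has {G, B, D, A, E, F} and plot 3 has {G, D, A, E, F}, leaving only C.
Block 1, plot 3: block 1 has {D, A, E, F} and plot 3 has {G, D, A, E, C, F}, leaving only B.
Block 1, plot 6: block 1 has {B, D, A, E, F} and plot 6 has {G, A, E, F}, leaving only C.
Block 1, plot 1: block 1 has {B, D, A, E, C, F} and plot 1 has {B, D, A, E, F}, leaving only G.
Block 6, plot 1: block 6 has {G, B, E, F} and plot 1 has {G, B, D, A, E, F}, leaving only C.
Block 6, plot 2: block 6 has {G, B, E, C, F} and plot 2 has {B, D, E, C, F}, leaving only A.
Block 7 already has {E, C, F} and plot 2 already has {B, D, A, E, C, F}, so block 7, plot 2 must be G.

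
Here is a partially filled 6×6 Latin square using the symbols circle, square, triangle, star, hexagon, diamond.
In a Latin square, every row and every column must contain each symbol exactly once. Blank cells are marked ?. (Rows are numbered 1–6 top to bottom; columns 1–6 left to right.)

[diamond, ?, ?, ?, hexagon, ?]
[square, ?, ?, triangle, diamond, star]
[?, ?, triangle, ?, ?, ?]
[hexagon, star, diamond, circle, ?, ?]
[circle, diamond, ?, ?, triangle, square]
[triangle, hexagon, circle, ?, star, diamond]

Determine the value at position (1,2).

Row 2, column 2: row 2 has {square, triangle, star, diamond} and column 2 has {star, hexagon, diamond}, leaving only circle.
Row 2, column 3: row 2 has {circle, square, triangle, star, diamond} and column 3 has {circle, triangle, diamond}, leaving only hexagon.
Row 3, column 1: row 3 has {triangle} and column 1 has {circle, square, triangle, hexagon, diamond}, leaving only star.
Row 3, column 2: row 3 has {triangle, star} and column 2 has {circle, star, hexagon, diamond}, leaving only square.
Row 1 already has {hexagon, diamond} and column 2 already has {circle, square, star, hexagon, diamond}, so row 1, column 2 must be triangle.

triangle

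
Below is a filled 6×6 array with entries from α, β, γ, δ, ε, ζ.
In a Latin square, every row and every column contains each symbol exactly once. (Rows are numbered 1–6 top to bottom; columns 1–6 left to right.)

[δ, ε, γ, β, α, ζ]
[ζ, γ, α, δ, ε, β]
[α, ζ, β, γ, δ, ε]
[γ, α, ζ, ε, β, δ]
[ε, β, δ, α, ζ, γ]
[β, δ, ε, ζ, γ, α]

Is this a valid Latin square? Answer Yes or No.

Each row is a permutation of the 6 symbols, and so is each column.

Yes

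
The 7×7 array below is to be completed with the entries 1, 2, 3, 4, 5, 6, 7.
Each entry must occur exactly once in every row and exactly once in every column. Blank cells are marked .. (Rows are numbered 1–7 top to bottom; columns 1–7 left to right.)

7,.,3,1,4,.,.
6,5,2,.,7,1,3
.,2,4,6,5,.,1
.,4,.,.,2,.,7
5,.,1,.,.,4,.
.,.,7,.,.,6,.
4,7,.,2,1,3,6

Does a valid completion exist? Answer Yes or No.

Yes

No row or column among the givens repeats a symbol, and propagating forced cells runs into no contradiction.
One valid completion exists (for instance, 7 6 3 1 4 2 5 / 6 5 2 4 7 1 3 / 3 2 4 6 5 7 1 / 1 4 6 3 2 5 7 / 5 3 1 7 6 4 2 / 2 1 7 5 3 6 4 / 4 7 5 2 1 3 6).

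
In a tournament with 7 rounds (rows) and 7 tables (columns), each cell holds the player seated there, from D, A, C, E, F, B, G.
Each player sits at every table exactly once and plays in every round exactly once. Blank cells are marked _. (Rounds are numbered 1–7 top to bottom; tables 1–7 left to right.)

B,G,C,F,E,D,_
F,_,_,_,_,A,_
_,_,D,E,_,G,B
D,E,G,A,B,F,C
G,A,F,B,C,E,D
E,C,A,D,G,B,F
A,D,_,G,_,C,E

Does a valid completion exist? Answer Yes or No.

Yes

No round or table among the givens repeats a symbol, and propagating forced cells runs into no contradiction.
One valid completion exists (for instance, B G C F E D A / F B E C D A G / C F D E A G B / D E G A B F C / G A F B C E D / E C A D G B F / A D B G F C E).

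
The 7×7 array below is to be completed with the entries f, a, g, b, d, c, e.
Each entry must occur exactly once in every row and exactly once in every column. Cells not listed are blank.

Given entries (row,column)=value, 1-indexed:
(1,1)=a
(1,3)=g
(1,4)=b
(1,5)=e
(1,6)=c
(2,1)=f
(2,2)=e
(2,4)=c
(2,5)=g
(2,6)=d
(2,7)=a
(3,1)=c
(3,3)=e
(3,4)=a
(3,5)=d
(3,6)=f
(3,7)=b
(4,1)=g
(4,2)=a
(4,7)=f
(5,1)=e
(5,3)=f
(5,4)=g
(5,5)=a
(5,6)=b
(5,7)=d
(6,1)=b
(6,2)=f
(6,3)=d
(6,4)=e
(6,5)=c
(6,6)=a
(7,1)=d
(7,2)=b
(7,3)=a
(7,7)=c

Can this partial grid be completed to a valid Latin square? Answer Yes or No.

No

Row 1, column 7: row 1 together with column 7 already contain {f, a, g, b, d, c, e} — every symbol — so nothing can go there. The grid has no valid completion.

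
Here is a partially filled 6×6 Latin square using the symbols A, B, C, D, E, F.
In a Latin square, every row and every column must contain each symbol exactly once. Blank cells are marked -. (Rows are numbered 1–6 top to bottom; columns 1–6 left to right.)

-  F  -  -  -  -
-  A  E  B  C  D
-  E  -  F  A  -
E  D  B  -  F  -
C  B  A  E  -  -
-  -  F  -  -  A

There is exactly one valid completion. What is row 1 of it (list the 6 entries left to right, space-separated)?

A F D C B E

Row 2, column 1: row 2 has {A, B, C, D, E} and column 1 has {C, E}, leaving only F.
Row 4, column 6: row 4 has {B, D, E, F} and column 6 has {A, D}, leaving only C.
Row 3, column 6: row 3 has {A, E, F} and column 6 has {A, C, D}, leaving only B.
Row 1, column 6: row 1 has {F} and column 6 has {A, B, C, D}, leaving only E.
Row 3, column 1: row 3 has {A, B, E, F} and column 1 has {C, E, F}, leaving only D.
Row 3, column 3: row 3 has {A, B, D, E, F} and column 3 has {A, B, E, F}, leaving only C.
Row 1, column 3: row 1 has {E, F} and column 3 has {A, B, C, E, F}, leaving only D.
Row 1, column 5: row 1 has {D, E, F} and column 5 has {A, C, F}, leaving only B.
Row 1, column 1: row 1 has {B, D, E, F} and column 1 has {C, D, E, F}, leaving only A.
Row 1, column 4: row 1 has {A, B, D, E, F} and column 4 has {B, E, F}, leaving only C.
So row 1 reads: A F D C B E.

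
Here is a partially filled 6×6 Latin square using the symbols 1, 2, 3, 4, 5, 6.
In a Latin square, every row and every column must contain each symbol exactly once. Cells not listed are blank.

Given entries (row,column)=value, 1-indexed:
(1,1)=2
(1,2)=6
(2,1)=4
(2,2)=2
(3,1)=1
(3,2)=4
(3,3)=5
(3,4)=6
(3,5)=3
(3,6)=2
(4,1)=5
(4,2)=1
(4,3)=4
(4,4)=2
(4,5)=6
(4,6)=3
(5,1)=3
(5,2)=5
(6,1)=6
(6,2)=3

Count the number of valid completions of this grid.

16

Row 1, column 3: eliminating its row and column leaves {1, 3}.
Row 1, column 4: eliminating its row and column leaves {1, 3, 4, 5}.
Row 1, column 5: eliminating its row and column leaves {1, 4, 5}.
Row 1, column 6: eliminating its row and column leaves {1, 4, 5}.
Row 2, column 3: eliminating its row and column leaves {1, 3, 6}.
Row 2, column 4: eliminating its row and column leaves {1, 3, 5}.
Row 2, column 5: eliminating its row and column leaves {1, 5}.
Row 2, column 6: eliminating its row and column leaves {1, 5, 6}.
Row 5, column 3: eliminating its row and column leaves {1, 2, 6}.
Row 5, column 4: eliminating its row and column leaves {1, 4}.
Row 5, column 5: eliminating its row and column leaves {1, 2, 4}.
Row 5, column 6: eliminating its row and column leaves {1, 4, 6}.
Row 6, column 3: eliminating its row and column leaves {1, 2}.
Row 6, column 4: eliminating its row and column leaves {1, 4, 5}.
Row 6, column 5: eliminating its row and column leaves {1, 2, 4, 5}.
Row 6, column 6: eliminating its row and column leaves {1, 4, 5}.
Enumerating the assignments across these blanks that avoid any row or column repeat gives 16 completions.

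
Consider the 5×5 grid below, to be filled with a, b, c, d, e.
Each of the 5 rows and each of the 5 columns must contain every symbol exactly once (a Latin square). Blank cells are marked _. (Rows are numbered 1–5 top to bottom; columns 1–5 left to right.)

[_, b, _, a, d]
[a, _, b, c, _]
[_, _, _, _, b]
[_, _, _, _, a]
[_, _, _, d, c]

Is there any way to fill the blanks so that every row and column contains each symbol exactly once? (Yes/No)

No row or column among the givens repeats a symbol, and propagating forced cells runs into no contradiction.
One valid completion exists (for instance, e b c a d / a d b c e / c a d e b / d c e b a / b e a d c).

Yes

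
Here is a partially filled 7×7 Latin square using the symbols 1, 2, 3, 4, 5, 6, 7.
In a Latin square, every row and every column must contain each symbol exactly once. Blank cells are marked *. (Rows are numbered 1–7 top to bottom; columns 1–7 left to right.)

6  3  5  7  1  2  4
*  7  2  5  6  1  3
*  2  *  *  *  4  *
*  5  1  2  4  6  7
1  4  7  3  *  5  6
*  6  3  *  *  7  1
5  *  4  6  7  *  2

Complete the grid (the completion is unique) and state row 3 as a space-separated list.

Row 3, column 3: row 3 has {2, 4} and column 3 has {1, 2, 3, 4, 5, 7}, leaving only 6.
Row 3, column 4: row 3 has {2, 4, 6} and column 4 has {2, 3, 5, 6, 7}, leaving only 1.
Row 3, column 7: row 3 has {1, 2, 4, 6} and column 7 has {1, 2, 3, 4, 6, 7}, leaving only 5.
Row 3, column 5: row 3 has {1, 2, 4, 5, 6} and column 5 has {1, 4, 6, 7}, leaving only 3.
Row 3, column 1: row 3 has {1, 2, 3, 4, 5, 6} and column 1 has {1, 5, 6}, leaving only 7.
So row 3 reads: 7 2 6 1 3 4 5.

7 2 6 1 3 4 5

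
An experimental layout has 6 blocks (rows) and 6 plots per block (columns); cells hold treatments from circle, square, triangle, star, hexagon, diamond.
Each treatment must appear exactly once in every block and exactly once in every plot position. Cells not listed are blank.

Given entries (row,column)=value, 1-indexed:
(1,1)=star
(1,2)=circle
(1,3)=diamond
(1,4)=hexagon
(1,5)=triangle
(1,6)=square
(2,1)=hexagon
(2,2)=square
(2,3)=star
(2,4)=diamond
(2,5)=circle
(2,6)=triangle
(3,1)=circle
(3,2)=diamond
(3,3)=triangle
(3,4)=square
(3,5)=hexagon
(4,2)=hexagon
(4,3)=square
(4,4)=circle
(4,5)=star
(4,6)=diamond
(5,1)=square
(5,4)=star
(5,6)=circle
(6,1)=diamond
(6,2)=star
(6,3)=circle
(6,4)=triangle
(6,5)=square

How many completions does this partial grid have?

Block 3, plot 6: eliminating its block and plot leaves {star}.
Block 4, plot 1: eliminating its block and plot leaves {triangle}.
Block 5, plot 2: eliminating its block and plot leaves {triangle}.
Block 5, plot 3: eliminating its block and plot leaves {hexagon}.
Block 5, plot 5: eliminating its block and plot leaves {diamond}.
Block 6, plot 6: eliminating its block and plot leaves {hexagon}.
Only one assignment across all blanks avoids any block or plot repeat, giving 1 completion.

1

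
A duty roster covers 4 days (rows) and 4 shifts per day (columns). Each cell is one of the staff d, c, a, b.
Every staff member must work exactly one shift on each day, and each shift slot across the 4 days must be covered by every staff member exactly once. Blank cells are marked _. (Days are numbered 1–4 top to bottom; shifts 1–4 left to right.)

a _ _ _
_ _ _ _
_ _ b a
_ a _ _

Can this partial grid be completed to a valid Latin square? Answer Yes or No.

Yes

No day or shift among the givens repeats a symbol, and propagating forced cells runs into no contradiction.
One valid completion exists (for instance, a b d c / b c a d / c d b a / d a c b).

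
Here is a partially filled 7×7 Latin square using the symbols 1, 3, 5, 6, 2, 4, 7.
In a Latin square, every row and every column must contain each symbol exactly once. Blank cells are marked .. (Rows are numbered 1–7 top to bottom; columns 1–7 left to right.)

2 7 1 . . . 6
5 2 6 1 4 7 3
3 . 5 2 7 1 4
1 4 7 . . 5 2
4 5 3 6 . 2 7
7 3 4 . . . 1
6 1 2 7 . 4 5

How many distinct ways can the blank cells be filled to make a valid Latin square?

Row 1, column 4: eliminating its row and column leaves {3, 5, 4}.
Row 1, column 5: eliminating its row and column leaves {3, 5}.
Row 1, column 6: eliminating its row and column leaves {3}.
Row 3, column 2: eliminating its row and column leaves {6}.
Row 4, column 4: eliminating its row and column leaves {3}.
Row 4, column 5: eliminating its row and column leaves {3, 6}.
Row 5, column 5: eliminating its row and column leaves {1}.
Row 6, column 4: eliminating its row and column leaves {5}.
Row 6, column 5: eliminating its row and column leaves {5, 6, 2}.
Row 6, column 6: eliminating its row and column leaves {6}.
Row 7, column 5: eliminating its row and column leaves {3}.
Only one assignment across all blanks avoids any row or column repeat, giving 1 completion.

1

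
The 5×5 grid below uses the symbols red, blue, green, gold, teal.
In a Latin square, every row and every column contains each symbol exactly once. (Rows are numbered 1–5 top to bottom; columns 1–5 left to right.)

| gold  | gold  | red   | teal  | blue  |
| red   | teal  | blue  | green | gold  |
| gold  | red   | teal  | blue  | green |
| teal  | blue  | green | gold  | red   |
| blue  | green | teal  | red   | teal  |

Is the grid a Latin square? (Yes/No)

No

Row 1 contains gold twice (at columns 1 and 2); row 5 is also not a permutation.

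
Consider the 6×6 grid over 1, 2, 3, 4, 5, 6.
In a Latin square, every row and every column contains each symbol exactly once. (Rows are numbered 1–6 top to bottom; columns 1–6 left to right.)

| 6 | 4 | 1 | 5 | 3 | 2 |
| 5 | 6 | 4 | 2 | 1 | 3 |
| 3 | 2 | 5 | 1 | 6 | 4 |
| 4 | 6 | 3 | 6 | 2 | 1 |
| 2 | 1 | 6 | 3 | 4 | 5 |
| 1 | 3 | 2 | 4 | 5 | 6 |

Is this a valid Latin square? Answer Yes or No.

No

Column 2 contains 6 twice (at rows 2 and 4), so it is not a permutation.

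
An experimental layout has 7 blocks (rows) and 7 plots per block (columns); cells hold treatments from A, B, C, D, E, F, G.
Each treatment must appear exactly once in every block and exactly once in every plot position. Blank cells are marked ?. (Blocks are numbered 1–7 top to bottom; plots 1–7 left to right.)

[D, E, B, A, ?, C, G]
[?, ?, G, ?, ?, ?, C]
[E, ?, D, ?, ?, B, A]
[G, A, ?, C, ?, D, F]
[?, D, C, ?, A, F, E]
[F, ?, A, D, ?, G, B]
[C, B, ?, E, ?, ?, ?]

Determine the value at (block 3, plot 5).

C

Block 1, plot 5: block 1 has {A, B, C, D, E, G} and plot 5 has {A}, leaving only F.
Block 2, plot 2: block 2 has {C, G} and plot 2 has {A, B, D, E}, leaving only F.
Block 2, plot 4: block 2 has {C, F, G} and plot 4 has {A, C, D, E}, leaving only B.
Block 2, plot 1: block 2 has {B, C, F, G} and plot 1 has {C, D, E, F, G}, leaving only A.
Block 2, plot 6: block 2 has {A, B, C, F, G} and plot 6 has {B, C, D, F, G}, leaving only E.
Block 2, plot 5: block 2 has {A, B, C, E, F, G} and plot 5 has {A, F}, leaving only D.
Block 4, plot 3: block 4 has {A, C, D, F, G} and plot 3 has {A, B, C, D, G}, leaving only E.
Block 4, plot 5: block 4 has {A, C, D, E, F, G} and plot 5 has {A, D, F}, leaving only B.
Block 5, plot 1: block 5 has {A, C, D, E, F} and plot 1 has {A, C, D, E, F, G}, leaving only B.
Block 5, plot 4: block 5 has {A, B, C, D, E, F} and plot 4 has {A, B, C, D, E}, leaving only G.
Block 3, plot 4: block 3 has {A, B, D, E} and plot 4 has {A, B, C, D, E, G}, leaving only F.
Block 6, plot 2: block 6 has {A, B, D, F, G} and plot 2 has {A, B, D, E, F}, leaving only C.
Block 3, plot 2: block 3 has {A, B, D, E, F} and plot 2 has {A, B, C, D, E, F}, leaving only G.
Block 3 already has {A, B, D, E, F, G} and plot 5 already has {A, B, D, F}, so block 3, plot 5 must be C.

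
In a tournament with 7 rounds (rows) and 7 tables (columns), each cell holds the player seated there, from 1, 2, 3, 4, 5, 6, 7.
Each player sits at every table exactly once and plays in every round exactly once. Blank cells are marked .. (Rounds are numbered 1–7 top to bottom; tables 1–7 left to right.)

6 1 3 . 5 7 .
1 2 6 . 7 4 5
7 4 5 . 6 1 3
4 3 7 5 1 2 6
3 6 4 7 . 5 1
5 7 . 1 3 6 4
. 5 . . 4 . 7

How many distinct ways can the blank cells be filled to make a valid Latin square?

Round 1, table 4: eliminating its round and table leaves {2, 4}.
Round 1, table 7: eliminating its round and table leaves {2}.
Round 2, table 4: eliminating its round and table leaves {3}.
Round 3, table 4: eliminating its round and table leaves {2}.
Round 5, table 5: eliminating its round and table leaves {2}.
Round 6, table 3: eliminating its round and table leaves {2}.
Round 7, table 1: eliminating its round and table leaves {2}.
Round 7, table 3: eliminating its round and table leaves {1, 2}.
Round 7, table 4: eliminating its round and table leaves {2, 3, 6}.
Round 7, table 6: eliminating its round and table leaves {3}.
Only one assignment across all blanks avoids any round or table repeat, giving 1 completion.

1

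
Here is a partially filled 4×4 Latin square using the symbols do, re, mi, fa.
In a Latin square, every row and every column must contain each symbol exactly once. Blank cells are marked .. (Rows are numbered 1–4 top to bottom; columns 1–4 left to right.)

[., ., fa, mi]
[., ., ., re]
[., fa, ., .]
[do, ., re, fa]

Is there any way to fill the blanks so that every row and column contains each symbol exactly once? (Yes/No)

Row 1, column 1: row 1 has {mi, fa} and column 1 has {do}, so it must be re.
Row 1, column 2: row 1 has {re, mi, fa} and column 2 has {fa}, so it must be do.
Row 2, column 2: row 2 has {re} and column 2 has {do, fa}, so it must be mi.
Now row 4, column 2: row 4 together with column 2 already contain {do, re, mi, fa} — every symbol — so nothing can go there. The grid has no valid completion.

No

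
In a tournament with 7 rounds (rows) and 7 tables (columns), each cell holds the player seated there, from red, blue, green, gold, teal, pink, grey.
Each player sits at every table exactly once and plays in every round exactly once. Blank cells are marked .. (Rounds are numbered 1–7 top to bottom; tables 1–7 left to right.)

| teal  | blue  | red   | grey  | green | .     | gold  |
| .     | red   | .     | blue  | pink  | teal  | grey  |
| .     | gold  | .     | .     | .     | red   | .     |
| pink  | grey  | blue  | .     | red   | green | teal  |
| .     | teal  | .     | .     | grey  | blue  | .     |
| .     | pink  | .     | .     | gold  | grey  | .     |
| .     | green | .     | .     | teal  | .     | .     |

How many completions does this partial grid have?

14

Round 1, table 6: eliminating its round and table leaves {pink}.
Round 2, table 1: eliminating its round and table leaves {green, gold}.
Round 2, table 3: eliminating its round and table leaves {green, gold}.
Round 3, table 1: eliminating its round and table leaves {blue, green, grey}.
Round 3, table 3: eliminating its round and table leaves {green, teal, pink, grey}.
Round 3, table 4: eliminating its round and table leaves {green, teal, pink}.
Round 3, table 5: eliminating its round and table leaves {blue}.
Round 3, table 7: eliminating its round and table leaves {blue, green, pink}.
Round 4, table 4: eliminating its round and table leaves {gold}.
Round 5, table 1: eliminating its round and table leaves {red, green, gold}.
Round 5, table 3: eliminating its round and table leaves {green, gold, pink}.
Round 5, table 4: eliminating its round and table leaves {red, green, gold, pink}.
Round 5, table 7: eliminating its round and table leaves {red, green, pink}.
Round 6, table 1: eliminating its round and table leaves {red, blue, green}.
Round 6, table 3: eliminating its round and table leaves {green, teal}.
Round 6, table 4: eliminating its round and table leaves {red, green, teal}.
Round 6, table 7: eliminating its round and table leaves {red, blue, green}.
Round 7, table 1: eliminating its round and table leaves {red, blue, gold, grey}.
Round 7, table 3: eliminating its round and table leaves {gold, pink, grey}.
Round 7, table 4: eliminating its round and table leaves {red, gold, pink}.
Round 7, table 6: eliminating its round and table leaves {gold, pink}.
Round 7, table 7: eliminating its round and table leaves {red, blue, pink}.
Enumerating the assignments across these blanks that avoid any round or table repeat gives 14 completions.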